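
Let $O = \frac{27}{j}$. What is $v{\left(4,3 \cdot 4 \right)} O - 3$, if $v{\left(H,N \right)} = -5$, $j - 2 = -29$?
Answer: $2$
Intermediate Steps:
$j = -27$ ($j = 2 - 29 = -27$)
$O = -1$ ($O = \frac{27}{-27} = 27 \left(- \frac{1}{27}\right) = -1$)
$v{\left(4,3 \cdot 4 \right)} O - 3 = \left(-5\right) \left(-1\right) - 3 = 5 - 3 = 2$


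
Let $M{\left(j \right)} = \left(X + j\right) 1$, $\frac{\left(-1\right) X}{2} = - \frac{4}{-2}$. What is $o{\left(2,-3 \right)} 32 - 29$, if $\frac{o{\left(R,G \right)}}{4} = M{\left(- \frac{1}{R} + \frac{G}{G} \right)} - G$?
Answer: $-93$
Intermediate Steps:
$X = -4$ ($X = - 2 \left(- \frac{4}{-2}\right) = - 2 \left(\left(-4\right) \left(- \frac{1}{2}\right)\right) = \left(-2\right) 2 = -4$)
$M{\left(j \right)} = -4 + j$ ($M{\left(j \right)} = \left(-4 + j\right) 1 = -4 + j$)
$o{\left(R,G \right)} = -12 - 4 G - \frac{4}{R}$ ($o{\left(R,G \right)} = 4 \left(\left(-4 - \left(\frac{1}{R} - \frac{G}{G}\right)\right) - G\right) = 4 \left(\left(-4 + \left(- \frac{1}{R} + 1\right)\right) - G\right) = 4 \left(\left(-4 + \left(1 - \frac{1}{R}\right)\right) - G\right) = 4 \left(\left(-3 - \frac{1}{R}\right) - G\right) = 4 \left(-3 - G - \frac{1}{R}\right) = -12 - 4 G - \frac{4}{R}$)
$o{\left(2,-3 \right)} 32 - 29 = \left(-12 - -12 - \frac{4}{2}\right) 32 - 29 = \left(-12 + 12 - 2\right) 32 - 29 = \left(-2\right) 32 - 29 = -64 - 29 = -93$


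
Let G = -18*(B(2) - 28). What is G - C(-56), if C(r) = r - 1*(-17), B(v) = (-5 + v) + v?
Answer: 561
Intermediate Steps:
B(v) = -5 + 2*v
C(r) = 17 + r (C(r) = r + 17 = 17 + r)
G = 522 (G = -18*((-5 + 2*2) - 28) = -18*((-5 + 4) - 28) = -18*(-1 - 28) = -18*(-29) = 522)
G - C(-56) = 522 - (17 - 56) = 522 - 1*(-39) = 522 + 39 = 561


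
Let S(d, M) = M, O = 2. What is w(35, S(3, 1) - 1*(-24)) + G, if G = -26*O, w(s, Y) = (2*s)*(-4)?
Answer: -332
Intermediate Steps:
w(s, Y) = -8*s
G = -52 (G = -26*2 = -52)
w(35, S(3, 1) - 1*(-24)) + G = -8*35 - 52 = -280 - 52 = -332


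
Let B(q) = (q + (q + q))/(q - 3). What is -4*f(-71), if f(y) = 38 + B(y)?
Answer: -6050/37 ≈ -163.51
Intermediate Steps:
B(q) = 3*q/(-3 + q) (B(q) = (q + 2*q)/(-3 + q) = (3*q)/(-3 + q) = 3*q/(-3 + q))
f(y) = 38 + 3*y/(-3 + y)
-4*f(-71) = -4*(-114 + 41*(-71))/(-3 - 71) = -4*(-114 - 2911)/(-74) = -(-2)*(-3025)/37 = -4*3025/74 = -6050/37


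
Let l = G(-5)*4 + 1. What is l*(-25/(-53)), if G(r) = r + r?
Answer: -975/53 ≈ -18.396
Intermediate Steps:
G(r) = 2*r
l = -39 (l = (2*(-5))*4 + 1 = -10*4 + 1 = -40 + 1 = -39)
l*(-25/(-53)) = -(-975)/(-53) = -(-975)*(-1)/53 = -39*25/53 = -975/53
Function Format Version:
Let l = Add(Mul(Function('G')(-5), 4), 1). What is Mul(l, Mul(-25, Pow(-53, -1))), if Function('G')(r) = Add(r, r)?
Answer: Rational(-975, 53) ≈ -18.396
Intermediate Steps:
Function('G')(r) = Mul(2, r)
l = -39 (l = Add(Mul(Mul(2, -5), 4), 1) = Add(Mul(-10, 4), 1) = Add(-40, 1) = -39)
Mul(l, Mul(-25, Pow(-53, -1))) = Mul(-39, Mul(-25, Pow(-53, -1))) = Mul(-39, Mul(-25, Rational(-1, 53))) = Mul(-39, Rational(25, 53)) = Rational(-975, 53)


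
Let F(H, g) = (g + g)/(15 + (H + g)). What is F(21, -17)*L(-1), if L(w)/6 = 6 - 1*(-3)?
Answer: -1836/19 ≈ -96.632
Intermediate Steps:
L(w) = 54 (L(w) = 6*(6 - 1*(-3)) = 6*(6 + 3) = 6*9 = 54)
F(H, g) = 2*g/(15 + H + g) (F(H, g) = (2*g)/(15 + H + g) = 2*g/(15 + H + g))
F(21, -17)*L(-1) = (2*(-17)/(15 + 21 - 17))*54 = (2*(-17)/19)*54 = (2*(-17)*(1/19))*54 = -34/19*54 = -1836/19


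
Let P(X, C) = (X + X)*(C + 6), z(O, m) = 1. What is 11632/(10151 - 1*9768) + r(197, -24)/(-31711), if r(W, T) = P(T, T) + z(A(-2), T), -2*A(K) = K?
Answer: 368531057/12145313 ≈ 30.343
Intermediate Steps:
A(K) = -K/2
P(X, C) = 2*X*(6 + C) (P(X, C) = (2*X)*(6 + C) = 2*X*(6 + C))
r(W, T) = 1 + 2*T*(6 + T) (r(W, T) = 2*T*(6 + T) + 1 = 1 + 2*T*(6 + T))
11632/(10151 - 1*9768) + r(197, -24)/(-31711) = 11632/(10151 - 1*9768) + (1 + 2*(-24)*(6 - 24))/(-31711) = 11632/(10151 - 9768) + (1 + 2*(-24)*(-18))*(-1/31711) = 11632/383 + (1 + 864)*(-1/31711) = 11632*(1/383) + 865*(-1/31711) = 11632/383 - 865/31711 = 368531057/12145313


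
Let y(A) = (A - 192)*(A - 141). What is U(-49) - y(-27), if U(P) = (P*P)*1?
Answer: -34391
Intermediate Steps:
y(A) = (-192 + A)*(-141 + A)
U(P) = P² (U(P) = P²*1 = P²)
U(-49) - y(-27) = (-49)² - (27072 + (-27)² - 333*(-27)) = 2401 - (27072 + 729 + 8991) = 2401 - 1*36792 = 2401 - 36792 = -34391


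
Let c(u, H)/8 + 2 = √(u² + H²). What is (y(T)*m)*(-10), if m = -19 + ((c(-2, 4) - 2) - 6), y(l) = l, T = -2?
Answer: -860 + 320*√5 ≈ -144.46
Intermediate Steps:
c(u, H) = -16 + 8*√(H² + u²) (c(u, H) = -16 + 8*√(u² + H²) = -16 + 8*√(H² + u²))
m = -43 + 16*√5 (m = -19 + (((-16 + 8*√(4² + (-2)²)) - 2) - 6) = -19 + (((-16 + 8*√(16 + 4)) - 2) - 6) = -19 + (((-16 + 8*√20) - 2) - 6) = -19 + (((-16 + 8*(2*√5)) - 2) - 6) = -19 + (((-16 + 16*√5) - 2) - 6) = -19 + ((-18 + 16*√5) - 6) = -19 + (-24 + 16*√5) = -43 + 16*√5 ≈ -7.2229)
(y(T)*m)*(-10) = -2*(-43 + 16*√5)*(-10) = (86 - 32*√5)*(-10) = -860 + 320*√5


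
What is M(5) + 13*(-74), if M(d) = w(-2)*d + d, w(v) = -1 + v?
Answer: -972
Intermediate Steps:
M(d) = -2*d (M(d) = (-1 - 2)*d + d = -3*d + d = -2*d)
M(5) + 13*(-74) = -2*5 + 13*(-74) = -10 - 962 = -972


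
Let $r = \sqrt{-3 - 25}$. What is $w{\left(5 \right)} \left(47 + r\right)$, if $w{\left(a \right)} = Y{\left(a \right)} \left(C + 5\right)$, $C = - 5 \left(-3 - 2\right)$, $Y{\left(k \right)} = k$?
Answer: $7050 + 300 i \sqrt{7} \approx 7050.0 + 793.73 i$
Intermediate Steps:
$r = 2 i \sqrt{7}$ ($r = \sqrt{-28} = 2 i \sqrt{7} \approx 5.2915 i$)
$C = 25$ ($C = \left(-5\right) \left(-5\right) = 25$)
$w{\left(a \right)} = 30 a$ ($w{\left(a \right)} = a \left(25 + 5\right) = a 30 = 30 a$)
$w{\left(5 \right)} \left(47 + r\right) = 30 \cdot 5 \left(47 + 2 i \sqrt{7}\right) = 150 \left(47 + 2 i \sqrt{7}\right) = 7050 + 300 i \sqrt{7}$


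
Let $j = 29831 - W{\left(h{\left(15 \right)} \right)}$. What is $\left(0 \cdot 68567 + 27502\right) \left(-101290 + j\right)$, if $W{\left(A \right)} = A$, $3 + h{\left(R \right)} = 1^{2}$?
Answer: $-1965210414$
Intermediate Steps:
$h{\left(R \right)} = -2$ ($h{\left(R \right)} = -3 + 1^{2} = -3 + 1 = -2$)
$j = 29833$ ($j = 29831 - -2 = 29831 + 2 = 29833$)
$\left(0 \cdot 68567 + 27502\right) \left(-101290 + j\right) = \left(0 \cdot 68567 + 27502\right) \left(-101290 + 29833\right) = \left(0 + 27502\right) \left(-71457\right) = 27502 \left(-71457\right) = -1965210414$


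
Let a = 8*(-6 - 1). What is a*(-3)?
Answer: 168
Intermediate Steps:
a = -56 (a = 8*(-7) = -56)
a*(-3) = -56*(-3) = 168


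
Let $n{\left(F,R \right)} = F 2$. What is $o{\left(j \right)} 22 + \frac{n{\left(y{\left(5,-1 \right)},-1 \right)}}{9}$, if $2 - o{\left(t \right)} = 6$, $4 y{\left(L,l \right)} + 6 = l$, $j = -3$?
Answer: $- \frac{1591}{18} \approx -88.389$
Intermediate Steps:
$y{\left(L,l \right)} = - \frac{3}{2} + \frac{l}{4}$
$o{\left(t \right)} = -4$ ($o{\left(t \right)} = 2 - 6 = -4$)
$n{\left(F,R \right)} = 2 F$
$o{\left(j \right)} 22 + \frac{n{\left(y{\left(5,-1 \right)},-1 \right)}}{9} = \left(-4\right) 22 + \frac{2 \left(- \frac{3}{2} + \frac{1}{4} \left(-1\right)\right)}{9} = -88 + 2 \left(- \frac{3}{2} - \frac{1}{4}\right) \frac{1}{9} = -88 + 2 \left(- \frac{7}{4}\right) \frac{1}{9} = -88 - \frac{7}{18} = - \frac{1591}{18}$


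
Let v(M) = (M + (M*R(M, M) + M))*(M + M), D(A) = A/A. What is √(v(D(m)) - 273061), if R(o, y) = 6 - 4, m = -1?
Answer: I*√273053 ≈ 522.54*I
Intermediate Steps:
R(o, y) = 2
D(A) = 1
v(M) = 8*M² (v(M) = (M + (M*2 + M))*(M + M) = (M + (2*M + M))*(2*M) = (M + 3*M)*(2*M) = (4*M)*(2*M) = 8*M²)
√(v(D(m)) - 273061) = √(8*1² - 273061) = √(8*1 - 273061) = √(8 - 273061) = √(-273053) = I*√273053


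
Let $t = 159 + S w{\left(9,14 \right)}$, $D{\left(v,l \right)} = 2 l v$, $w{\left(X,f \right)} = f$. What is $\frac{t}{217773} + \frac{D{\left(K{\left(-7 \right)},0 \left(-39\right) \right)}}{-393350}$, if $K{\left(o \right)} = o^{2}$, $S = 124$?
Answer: $\frac{1895}{217773} \approx 0.0087017$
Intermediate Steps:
$D{\left(v,l \right)} = 2 l v$
$t = 1895$ ($t = 159 + 124 \cdot 14 = 159 + 1736 = 1895$)
$\frac{t}{217773} + \frac{D{\left(K{\left(-7 \right)},0 \left(-39\right) \right)}}{-393350} = \frac{1895}{217773} + \frac{2 \cdot 0 \left(-39\right) \left(-7\right)^{2}}{-393350} = 1895 \cdot \frac{1}{217773} + 2 \cdot 0 \cdot 49 \left(- \frac{1}{393350}\right) = \frac{1895}{217773} + 0 \left(- \frac{1}{393350}\right) = \frac{1895}{217773} + 0 = \frac{1895}{217773}$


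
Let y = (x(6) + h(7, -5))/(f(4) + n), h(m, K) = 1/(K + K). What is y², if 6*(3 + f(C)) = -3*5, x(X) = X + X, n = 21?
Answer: 14161/24025 ≈ 0.58943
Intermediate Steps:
x(X) = 2*X
h(m, K) = 1/(2*K)
f(C) = -11/2 (f(C) = -3 + (-3*5)/6 = -3 + (⅙)*(-15) = -3 - 5/2 = -11/2)
y = 119/155 (y = (2*6 + (½)/(-5))/(-11/2 + 21) = (12 + (½)*(-⅕))/(31/2) = (12 - ⅒)*(2/31) = (119/10)*(2/31) = 119/155 ≈ 0.76774)
y² = (119/155)² = 14161/24025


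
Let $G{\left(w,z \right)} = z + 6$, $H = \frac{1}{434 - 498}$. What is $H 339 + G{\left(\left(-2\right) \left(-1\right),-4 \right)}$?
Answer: $- \frac{211}{64} \approx -3.2969$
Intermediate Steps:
$H = - \frac{1}{64}$ ($H = \frac{1}{-64} = - \frac{1}{64} \approx -0.015625$)
$G{\left(w,z \right)} = 6 + z$
$H 339 + G{\left(\left(-2\right) \left(-1\right),-4 \right)} = \left(- \frac{1}{64}\right) 339 + \left(6 - 4\right) = - \frac{339}{64} + 2 = - \frac{211}{64}$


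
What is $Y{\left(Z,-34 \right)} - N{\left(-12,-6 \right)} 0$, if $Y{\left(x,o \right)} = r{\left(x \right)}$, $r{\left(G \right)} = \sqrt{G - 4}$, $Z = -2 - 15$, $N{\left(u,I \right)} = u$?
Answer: $i \sqrt{21} \approx 4.5826 i$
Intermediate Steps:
$Z = -17$ ($Z = -2 - 15 = -17$)
$r{\left(G \right)} = \sqrt{-4 + G}$
$Y{\left(x,o \right)} = \sqrt{-4 + x}$
$Y{\left(Z,-34 \right)} - N{\left(-12,-6 \right)} 0 = \sqrt{-4 - 17} - \left(-12\right) 0 = \sqrt{-21} - 0 = i \sqrt{21} + 0 = i \sqrt{21}$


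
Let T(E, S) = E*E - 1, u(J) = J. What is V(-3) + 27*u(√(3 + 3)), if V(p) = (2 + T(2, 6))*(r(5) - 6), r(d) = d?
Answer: -5 + 27*√6 ≈ 61.136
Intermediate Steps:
T(E, S) = -1 + E² (T(E, S) = E² - 1 = -1 + E²)
V(p) = -5 (V(p) = (2 + (-1 + 2²))*(5 - 6) = (2 + (-1 + 4))*(-1) = (2 + 3)*(-1) = 5*(-1) = -5)
V(-3) + 27*u(√(3 + 3)) = -5 + 27*√(3 + 3) = -5 + 27*√6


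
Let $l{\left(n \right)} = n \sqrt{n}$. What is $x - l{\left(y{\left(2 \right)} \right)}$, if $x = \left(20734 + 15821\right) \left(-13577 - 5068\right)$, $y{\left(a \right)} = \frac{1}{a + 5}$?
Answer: $-681567975 - \frac{\sqrt{7}}{49} \approx -6.8157 \cdot 10^{8}$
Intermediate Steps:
$y{\left(a \right)} = \frac{1}{5 + a}$
$l{\left(n \right)} = n^{\frac{3}{2}}$
$x = -681567975$ ($x = 36555 \left(-18645\right) = -681567975$)
$x - l{\left(y{\left(2 \right)} \right)} = -681567975 - \left(\frac{1}{5 + 2}\right)^{\frac{3}{2}} = -681567975 - \left(\frac{1}{7}\right)^{\frac{3}{2}} = -681567975 - \frac{\sqrt{7}}{49}$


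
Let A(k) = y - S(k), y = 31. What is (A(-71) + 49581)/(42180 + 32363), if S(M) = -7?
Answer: 49619/74543 ≈ 0.66564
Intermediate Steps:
A(k) = 38 (A(k) = 31 - 1*(-7) = 31 + 7 = 38)
(A(-71) + 49581)/(42180 + 32363) = (38 + 49581)/(42180 + 32363) = 49619/74543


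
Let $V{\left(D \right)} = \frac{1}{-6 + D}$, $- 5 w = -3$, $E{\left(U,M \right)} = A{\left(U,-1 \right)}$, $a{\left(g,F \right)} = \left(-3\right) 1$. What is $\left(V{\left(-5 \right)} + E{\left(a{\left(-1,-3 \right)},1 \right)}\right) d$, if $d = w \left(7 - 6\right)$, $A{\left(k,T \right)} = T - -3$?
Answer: $\frac{63}{55} \approx 1.1455$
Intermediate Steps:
$a{\left(g,F \right)} = -3$
$A{\left(k,T \right)} = 3 + T$ ($A{\left(k,T \right)} = T + 3 = 3 + T$)
$E{\left(U,M \right)} = 2$ ($E{\left(U,M \right)} = 3 - 1 = 2$)
$w = \frac{3}{5}$ ($w = \left(- \frac{1}{5}\right) \left(-3\right) = \frac{3}{5} \approx 0.6$)
$d = \frac{3}{5}$ ($d = \frac{3 \left(7 - 6\right)}{5} = \frac{3}{5} \cdot 1 = \frac{3}{5} \approx 0.6$)
$\left(V{\left(-5 \right)} + E{\left(a{\left(-1,-3 \right)},1 \right)}\right) d = \left(\frac{1}{-6 - 5} + 2\right) \frac{3}{5} = \left(\frac{1}{-11} + 2\right) \frac{3}{5} = \left(- \frac{1}{11} + 2\right) \frac{3}{5} = \frac{21}{11} \cdot \frac{3}{5} = \frac{63}{55}$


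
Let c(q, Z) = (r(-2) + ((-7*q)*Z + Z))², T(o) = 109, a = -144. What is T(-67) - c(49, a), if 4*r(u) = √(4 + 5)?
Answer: -38807028281/16 ≈ -2.4254e+9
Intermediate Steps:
r(u) = ¾ (r(u) = √(4 + 5)/4 = √9/4 = (¼)*3 = ¾)
c(q, Z) = (¾ + Z - 7*Z*q)² (c(q, Z) = (¾ + ((-7*q)*Z + Z))² = (¾ + (-7*Z*q + Z))² = (¾ + (Z - 7*Z*q))² = (¾ + Z - 7*Z*q)²)
T(-67) - c(49, a) = 109 - (3 + 4*(-144) - 28*(-144)*49)²/16 = 109 - (3 - 576 + 197568)²/16 = 109 - 196995²/16 = 109 - 38807030025/16 = -38807028281/16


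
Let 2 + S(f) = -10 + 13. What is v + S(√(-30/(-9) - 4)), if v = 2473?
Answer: 2474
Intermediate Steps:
S(f) = 1 (S(f) = -2 + (-10 + 13) = -2 + 3 = 1)
v + S(√(-30/(-9) - 4)) = 2473 + 1 = 2474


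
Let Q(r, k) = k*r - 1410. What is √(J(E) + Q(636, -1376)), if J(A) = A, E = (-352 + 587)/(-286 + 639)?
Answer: I*√109225437559/353 ≈ 936.24*I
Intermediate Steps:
E = 235/353 ≈ 0.66572
Q(r, k) = -1410 + k*r
√(J(E) + Q(636, -1376)) = √(235/353 + (-1410 - 1376*636)) = √(235/353 + (-1410 - 875136)) = √(235/353 - 876546) = √(-309420503/353) = I*√109225437559/353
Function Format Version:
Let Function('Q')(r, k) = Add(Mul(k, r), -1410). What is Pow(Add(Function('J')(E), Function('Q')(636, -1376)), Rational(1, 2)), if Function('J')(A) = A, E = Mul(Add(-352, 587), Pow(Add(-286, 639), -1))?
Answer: Mul(Rational(1, 353), I, Pow(109225437559, Rational(1, 2))) ≈ Mul(936.24, I)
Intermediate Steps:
E = Rational(235, 353) (E = Mul(235, Pow(353, -1)) = Mul(235, Rational(1, 353)) = Rational(235, 353) ≈ 0.66572)
Function('Q')(r, k) = Add(-1410, Mul(k, r))
Pow(Add(Function('J')(E), Function('Q')(636, -1376)), Rational(1, 2)) = Pow(Add(Rational(235, 353), Add(-1410, Mul(-1376, 636))), Rational(1, 2)) = Pow(Add(Rational(235, 353), Add(-1410, -875136)), Rational(1, 2)) = Pow(Add(Rational(235, 353), -876546), Rational(1, 2)) = Pow(Rational(-309420503, 353), Rational(1, 2)) = Mul(Rational(1, 353), I, Pow(109225437559, Rational(1, 2)))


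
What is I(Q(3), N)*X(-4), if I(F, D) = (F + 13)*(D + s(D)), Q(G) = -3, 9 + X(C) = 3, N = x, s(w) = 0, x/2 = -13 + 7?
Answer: 720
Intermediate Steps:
x = -12 (x = 2*(-13 + 7) = 2*(-6) = -12)
N = -12
X(C) = -6 (X(C) = -9 + 3 = -6)
I(F, D) = D*(13 + F) (I(F, D) = (F + 13)*(D + 0) = (13 + F)*D = D*(13 + F))
I(Q(3), N)*X(-4) = -12*(13 - 3)*(-6) = -12*10*(-6) = -120*(-6) = 720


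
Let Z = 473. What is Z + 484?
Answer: 957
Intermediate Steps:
Z + 484 = 473 + 484 = 957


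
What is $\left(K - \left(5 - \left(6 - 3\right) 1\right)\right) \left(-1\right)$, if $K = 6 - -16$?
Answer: $-20$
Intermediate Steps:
$K = 22$ ($K = 6 + 16 = 22$)
$\left(K - \left(5 - \left(6 - 3\right) 1\right)\right) \left(-1\right) = \left(22 - \left(5 - \left(6 - 3\right) 1\right)\right) \left(-1\right) = \left(22 + \left(3 \cdot 1 - 5\right)\right) \left(-1\right) = \left(22 + \left(3 - 5\right)\right) \left(-1\right) = \left(22 - 2\right) \left(-1\right) = 20 \left(-1\right) = -20$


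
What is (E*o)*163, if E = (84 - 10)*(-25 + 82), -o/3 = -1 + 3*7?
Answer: -41252040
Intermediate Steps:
o = -60 (o = -3*(-1 + 3*7) = -3*(-1 + 21) = -3*20 = -60)
E = 4218 (E = 74*57 = 4218)
(E*o)*163 = (4218*(-60))*163 = -253080*163 = -41252040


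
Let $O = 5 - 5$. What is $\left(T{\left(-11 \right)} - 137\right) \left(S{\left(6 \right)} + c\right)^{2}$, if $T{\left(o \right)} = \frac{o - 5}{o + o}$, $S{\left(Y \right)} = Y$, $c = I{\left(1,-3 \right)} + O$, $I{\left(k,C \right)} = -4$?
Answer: $- \frac{5996}{11} \approx -545.09$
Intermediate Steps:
$O = 0$ ($O = 5 - 5 = 0$)
$c = -4$ ($c = -4 + 0 = -4$)
$T{\left(o \right)} = \frac{-5 + o}{2 o}$
$\left(T{\left(-11 \right)} - 137\right) \left(S{\left(6 \right)} + c\right)^{2} = \left(\frac{-5 - 11}{2 \left(-11\right)} - 137\right) \left(6 - 4\right)^{2} = \left(\frac{1}{2} \left(- \frac{1}{11}\right) \left(-16\right) - 137\right) 2^{2} = \left(\frac{8}{11} - 137\right) 4 = \left(- \frac{1499}{11}\right) 4 = - \frac{5996}{11}$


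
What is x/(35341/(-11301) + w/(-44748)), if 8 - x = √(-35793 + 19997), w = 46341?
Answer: -449508576/233904301 + 112377144*I*√3949/233904301 ≈ -1.9218 + 30.191*I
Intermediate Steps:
x = 8 - 2*I*√3949 (x = 8 - √(-35793 + 19997) = 8 - √(-15796) = 8 - 2*I*√3949 ≈ 8.0 - 125.68*I)
x/(35341/(-11301) + w/(-44748)) = (8 - 2*I*√3949)/(35341/(-11301) + 46341/(-44748)) = (8 - 2*I*√3949)/(35341*(-1/11301) + 46341*(-1/44748)) = (8 - 2*I*√3949)/(-35341/11301 - 5149/4972) = (8 - 2*I*√3949)/(-233904301/56188572) = (8 - 2*I*√3949)*(-56188572/233904301) = -449508576/233904301 + 112377144*I*√3949/233904301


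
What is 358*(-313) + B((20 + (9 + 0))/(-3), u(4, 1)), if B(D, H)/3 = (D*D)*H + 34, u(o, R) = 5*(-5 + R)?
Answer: -352676/3 ≈ -1.1756e+5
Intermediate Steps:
u(o, R) = -25 + 5*R
B(D, H) = 102 + 3*H*D² (B(D, H) = 3*((D*D)*H + 34) = 3*(D²*H + 34) = 3*(H*D² + 34) = 3*(34 + H*D²) = 102 + 3*H*D²)
358*(-313) + B((20 + (9 + 0))/(-3), u(4, 1)) = 358*(-313) + (102 + 3*(-25 + 5*1)*((20 + (9 + 0))/(-3))²) = -112054 + (102 + 3*(-25 + 5)*((20 + 9)*(-⅓))²) = -112054 + (102 + 3*(-20)*(29*(-⅓))²) = -112054 + (102 + 3*(-20)*(-29/3)²) = -112054 + (102 + 3*(-20)*(841/9)) = -112054 + (102 - 16820/3) = -112054 - 16514/3 = -352676/3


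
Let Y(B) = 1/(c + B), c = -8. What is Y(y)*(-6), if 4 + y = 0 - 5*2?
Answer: 3/11 ≈ 0.27273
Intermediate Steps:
y = -14 (y = -4 + (0 - 5*2) = -4 + (0 - 10) = -4 - 10 = -14)
Y(B) = 1/(-8 + B)
Y(y)*(-6) = -6/(-8 - 14) = -6/(-22) = -1/22*(-6) = 3/11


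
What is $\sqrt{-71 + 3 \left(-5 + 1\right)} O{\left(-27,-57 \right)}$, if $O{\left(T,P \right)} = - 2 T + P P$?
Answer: $3303 i \sqrt{83} \approx 30092.0 i$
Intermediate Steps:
$O{\left(T,P \right)} = P^{2} - 2 T$ ($O{\left(T,P \right)} = - 2 T + P^{2} = P^{2} - 2 T$)
$\sqrt{-71 + 3 \left(-5 + 1\right)} O{\left(-27,-57 \right)} = \sqrt{-71 + 3 \left(-5 + 1\right)} \left(\left(-57\right)^{2} - -54\right) = \sqrt{-71 + 3 \left(-4\right)} \left(3249 + 54\right) = \sqrt{-71 - 12} \cdot 3303 = \sqrt{-83} \cdot 3303 = i \sqrt{83} \cdot 3303 = 3303 i \sqrt{83}$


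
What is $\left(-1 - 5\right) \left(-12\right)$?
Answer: $72$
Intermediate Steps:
$\left(-1 - 5\right) \left(-12\right) = \left(-6\right) \left(-12\right) = 72$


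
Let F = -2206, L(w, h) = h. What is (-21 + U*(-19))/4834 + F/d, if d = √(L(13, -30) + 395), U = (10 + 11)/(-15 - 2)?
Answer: 21/41089 - 2206*√365/365 ≈ -115.47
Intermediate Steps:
U = -21/17 (U = 21/(-17) = 21*(-1/17) = -21/17 ≈ -1.2353)
d = √365 (d = √(-30 + 395) = √365 ≈ 19.105)
(-21 + U*(-19))/4834 + F/d = (-21 - 21/17*(-19))/4834 - 2206*√365/365 = (-21 + 399/17)*(1/4834) - 2206*√365/365 = (42/17)*(1/4834) - 2206*√365/365 = 21/41089 - 2206*√365/365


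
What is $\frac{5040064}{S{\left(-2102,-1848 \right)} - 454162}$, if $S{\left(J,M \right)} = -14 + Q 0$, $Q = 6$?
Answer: $- \frac{157502}{14193} \approx -11.097$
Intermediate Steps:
$S{\left(J,M \right)} = -14$ ($S{\left(J,M \right)} = -14 + 6 \cdot 0 = -14 + 0 = -14$)
$\frac{5040064}{S{\left(-2102,-1848 \right)} - 454162} = \frac{5040064}{-14 - 454162} = \frac{5040064}{-454176} = 5040064 \left(- \frac{1}{454176}\right) = - \frac{157502}{14193}$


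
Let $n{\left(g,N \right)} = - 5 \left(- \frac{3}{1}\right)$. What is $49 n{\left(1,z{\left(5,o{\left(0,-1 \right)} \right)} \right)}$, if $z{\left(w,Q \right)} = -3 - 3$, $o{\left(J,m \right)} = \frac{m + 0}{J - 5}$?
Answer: $735$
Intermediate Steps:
$o{\left(J,m \right)} = \frac{m}{-5 + J}$
$z{\left(w,Q \right)} = -6$
$n{\left(g,N \right)} = 15$ ($n{\left(g,N \right)} = - 5 \left(\left(-3\right) 1\right) = \left(-5\right) \left(-3\right) = 15$)
$49 n{\left(1,z{\left(5,o{\left(0,-1 \right)} \right)} \right)} = 49 \cdot 15 = 735$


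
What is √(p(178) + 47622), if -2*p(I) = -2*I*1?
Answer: 10*√478 ≈ 218.63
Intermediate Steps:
p(I) = I (p(I) = -(-2*I)/2 = -(-1)*I = I)
√(p(178) + 47622) = √(178 + 47622) = √47800 = 10*√478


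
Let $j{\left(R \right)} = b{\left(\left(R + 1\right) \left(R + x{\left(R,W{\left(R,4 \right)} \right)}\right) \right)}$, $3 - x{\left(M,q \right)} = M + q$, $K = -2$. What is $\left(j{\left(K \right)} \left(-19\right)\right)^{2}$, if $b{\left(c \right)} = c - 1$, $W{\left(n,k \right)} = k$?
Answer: $0$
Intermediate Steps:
$x{\left(M,q \right)} = 3 - M - q$ ($x{\left(M,q \right)} = 3 - \left(M + q\right) = 3 - M - q$)
$b{\left(c \right)} = -1 + c$
$j{\left(R \right)} = -2 - R$ ($j{\left(R \right)} = -1 + \left(R + 1\right) \left(R - \left(1 + R\right)\right) = -1 + \left(1 + R\right) \left(R - \left(1 + R\right)\right) = -1 + \left(1 + R\right) \left(-1\right) = -1 - \left(1 + R\right) = -2 - R$)
$\left(j{\left(K \right)} \left(-19\right)\right)^{2} = \left(\left(-2 - -2\right) \left(-19\right)\right)^{2} = \left(\left(-2 + 2\right) \left(-19\right)\right)^{2} = \left(0 \left(-19\right)\right)^{2} = 0^{2} = 0$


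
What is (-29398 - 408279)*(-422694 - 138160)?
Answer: 245472896158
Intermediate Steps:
(-29398 - 408279)*(-422694 - 138160) = -437677*(-560854) = 245472896158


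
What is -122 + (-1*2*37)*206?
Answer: -15366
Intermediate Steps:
-122 + (-1*2*37)*206 = -122 - 2*37*206 = -122 - 74*206 = -122 - 15244 = -15366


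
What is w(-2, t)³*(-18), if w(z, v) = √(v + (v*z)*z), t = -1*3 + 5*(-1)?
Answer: 1440*I*√10 ≈ 4553.7*I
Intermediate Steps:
t = -8 (t = -3 - 5 = -8)
w(z, v) = √(v + v*z²)
w(-2, t)³*(-18) = (√(-8*(1 + (-2)²)))³*(-18) = (√(-8*(1 + 4)))³*(-18) = (√(-8*5))³*(-18) = (√(-40))³*(-18) = (2*I*√10)³*(-18) = -80*I*√10*(-18) = 1440*I*√10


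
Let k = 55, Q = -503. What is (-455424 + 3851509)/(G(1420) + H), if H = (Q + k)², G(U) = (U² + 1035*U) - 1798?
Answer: 3396085/3685006 ≈ 0.92160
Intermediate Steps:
G(U) = -1798 + U² + 1035*U
H = 200704 (H = (-503 + 55)² = (-448)² = 200704)
(-455424 + 3851509)/(G(1420) + H) = (-455424 + 3851509)/((-1798 + 1420² + 1035*1420) + 200704) = 3396085/((-1798 + 2016400 + 1469700) + 200704) = 3396085/(3484302 + 200704) = 3396085/3685006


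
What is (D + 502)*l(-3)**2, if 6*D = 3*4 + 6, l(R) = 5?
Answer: 12625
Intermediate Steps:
D = 3 (D = (3*4 + 6)/6 = (12 + 6)/6 = (1/6)*18 = 3)
(D + 502)*l(-3)**2 = (3 + 502)*5**2 = 505*25 = 12625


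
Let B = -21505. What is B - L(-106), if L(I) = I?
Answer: -21399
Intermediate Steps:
B - L(-106) = -21505 - 1*(-106) = -21505 + 106 = -21399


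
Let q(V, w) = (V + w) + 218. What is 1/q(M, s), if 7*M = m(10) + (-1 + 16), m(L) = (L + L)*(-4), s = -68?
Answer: 7/985 ≈ 0.0071066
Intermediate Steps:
m(L) = -8*L (m(L) = (2*L)*(-4) = -8*L)
M = -65/7 (M = (-8*10 + (-1 + 16))/7 = (-80 + 15)/7 = (⅐)*(-65) = -65/7 ≈ -9.2857)
q(V, w) = 218 + V + w
1/q(M, s) = 1/(218 - 65/7 - 68) = 1/(985/7) = 7/985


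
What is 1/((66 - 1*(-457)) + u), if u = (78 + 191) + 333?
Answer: 1/1125 ≈ 0.00088889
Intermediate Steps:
u = 602 (u = 269 + 333 = 602)
1/((66 - 1*(-457)) + u) = 1/((66 - 1*(-457)) + 602) = 1/((66 + 457) + 602) = 1/(523 + 602) = 1/1125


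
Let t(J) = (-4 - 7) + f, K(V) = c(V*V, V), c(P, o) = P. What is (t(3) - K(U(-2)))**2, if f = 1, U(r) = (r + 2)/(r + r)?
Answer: 100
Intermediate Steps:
U(r) = (2 + r)/(2*r) (U(r) = (2 + r)/((2*r)) = (2 + r)*(1/(2*r)) = (2 + r)/(2*r))
K(V) = V**2 (K(V) = V*V = V**2)
t(J) = -10 (t(J) = (-4 - 7) + 1 = -11 + 1 = -10)
(t(3) - K(U(-2)))**2 = (-10 - ((1/2)*(2 - 2)/(-2))**2)**2 = (-10 - ((1/2)*(-1/2)*0)**2)**2 = (-10 - 1*0**2)**2 = (-10 - 1*0)**2 = (-10 + 0)**2 = (-10)**2 = 100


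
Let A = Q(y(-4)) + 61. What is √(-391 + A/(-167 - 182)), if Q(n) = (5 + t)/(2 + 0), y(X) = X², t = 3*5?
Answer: 3*I*√5294330/349 ≈ 19.779*I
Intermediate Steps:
t = 15
Q(n) = 10 (Q(n) = (5 + 15)/(2 + 0) = 20/2 = 20*(½) = 10)
A = 71 (A = 10 + 61 = 71)
√(-391 + A/(-167 - 182)) = √(-391 + 71/(-167 - 182)) = √(-391 + 71/(-349)) = √(-391 + 71*(-1/349)) = √(-391 - 71/349) = √(-136530/349) = 3*I*√5294330/349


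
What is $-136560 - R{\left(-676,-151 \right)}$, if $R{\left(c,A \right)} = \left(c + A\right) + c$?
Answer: $-135057$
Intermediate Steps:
$R{\left(c,A \right)} = A + 2 c$ ($R{\left(c,A \right)} = \left(A + c\right) + c = A + 2 c$)
$-136560 - R{\left(-676,-151 \right)} = -136560 - \left(-151 + 2 \left(-676\right)\right) = -136560 - \left(-151 - 1352\right) = -136560 - -1503 = -136560 + 1503 = -135057$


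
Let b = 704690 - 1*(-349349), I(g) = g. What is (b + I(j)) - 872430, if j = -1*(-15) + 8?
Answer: 181632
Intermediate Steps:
j = 23 (j = 15 + 8 = 23)
b = 1054039 (b = 704690 + 349349 = 1054039)
(b + I(j)) - 872430 = (1054039 + 23) - 872430 = 1054062 - 872430 = 181632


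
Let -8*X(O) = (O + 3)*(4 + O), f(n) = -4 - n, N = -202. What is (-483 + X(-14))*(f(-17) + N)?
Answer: 375543/4 ≈ 93886.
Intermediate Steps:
X(O) = -(3 + O)*(4 + O)/8 (X(O) = -(O + 3)*(4 + O)/8 = -(3 + O)*(4 + O)/8)
(-483 + X(-14))*(f(-17) + N) = (-483 + (-3/2 - 7/8*(-14) - ⅛*(-14)²))*((-4 - 1*(-17)) - 202) = (-483 + (-3/2 + 49/4 - ⅛*196))*((-4 + 17) - 202) = (-483 + (-3/2 + 49/4 - 49/2))*(13 - 202) = (-483 - 55/4)*(-189) = -1987/4*(-189) = 375543/4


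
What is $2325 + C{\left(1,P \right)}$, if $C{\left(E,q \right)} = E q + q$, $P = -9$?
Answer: $2307$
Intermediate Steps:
$C{\left(E,q \right)} = q + E q$
$2325 + C{\left(1,P \right)} = 2325 - 9 \left(1 + 1\right) = 2325 - 18 = 2307$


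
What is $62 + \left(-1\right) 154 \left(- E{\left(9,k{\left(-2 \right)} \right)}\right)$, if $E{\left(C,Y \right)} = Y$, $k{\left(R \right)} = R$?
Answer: $-246$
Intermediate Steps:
$62 + \left(-1\right) 154 \left(- E{\left(9,k{\left(-2 \right)} \right)}\right) = 62 + \left(-1\right) 154 \left(\left(-1\right) \left(-2\right)\right) = 62 - 308 = -246$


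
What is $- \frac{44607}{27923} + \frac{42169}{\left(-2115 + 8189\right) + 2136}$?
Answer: $\frac{811261517}{229247830} \approx 3.5388$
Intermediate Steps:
$- \frac{44607}{27923} + \frac{42169}{\left(-2115 + 8189\right) + 2136} = \left(-44607\right) \frac{1}{27923} + \frac{42169}{6074 + 2136} = - \frac{44607}{27923} + \frac{42169}{8210} = \frac{811261517}{229247830}$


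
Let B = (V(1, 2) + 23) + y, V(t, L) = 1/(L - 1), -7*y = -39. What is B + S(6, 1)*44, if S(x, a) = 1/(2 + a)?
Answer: 929/21 ≈ 44.238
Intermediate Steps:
y = 39/7 (y = -1/7*(-39) = 39/7 ≈ 5.5714)
V(t, L) = 1/(-1 + L)
B = 207/7 (B = (1/(-1 + 2) + 23) + 39/7 = (1/1 + 23) + 39/7 = (1 + 23) + 39/7 = 24 + 39/7 = 207/7 ≈ 29.571)
B + S(6, 1)*44 = 207/7 + 44/(2 + 1) = 207/7 + 44/3 = 929/21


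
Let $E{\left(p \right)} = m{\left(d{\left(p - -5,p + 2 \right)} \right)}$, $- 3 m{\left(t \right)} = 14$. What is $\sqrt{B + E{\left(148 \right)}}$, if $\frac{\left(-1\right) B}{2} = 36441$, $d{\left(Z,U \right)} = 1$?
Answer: $\frac{58 i \sqrt{195}}{3} \approx 269.98 i$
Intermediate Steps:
$m{\left(t \right)} = - \frac{14}{3}$ ($m{\left(t \right)} = \left(- \frac{1}{3}\right) 14 = - \frac{14}{3}$)
$E{\left(p \right)} = - \frac{14}{3}$
$B = -72882$ ($B = \left(-2\right) 36441 = -72882$)
$\sqrt{B + E{\left(148 \right)}} = \sqrt{-72882 - \frac{14}{3}} = \sqrt{- \frac{218660}{3}} = \frac{58 i \sqrt{195}}{3}$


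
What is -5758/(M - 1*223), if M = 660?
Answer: -5758/437 ≈ -13.176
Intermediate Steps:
-5758/(M - 1*223) = -5758/(660 - 1*223) = -5758/(660 - 223) = -5758/437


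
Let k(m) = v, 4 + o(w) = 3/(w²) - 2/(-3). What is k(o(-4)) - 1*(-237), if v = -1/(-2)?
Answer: 475/2 ≈ 237.50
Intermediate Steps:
o(w) = -10/3 + 3/w² (o(w) = -4 + (3/(w²) - 2/(-3)) = -4 + (3/w² - 2*(-⅓)) = -4 + (3/w² + ⅔) = -4 + (⅔ + 3/w²) = -10/3 + 3/w²)
v = ½ (v = -1*(-½) = ½ ≈ 0.50000)
k(m) = ½
k(o(-4)) - 1*(-237) = ½ - 1*(-237) = ½ + 237 = 475/2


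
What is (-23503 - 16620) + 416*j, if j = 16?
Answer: -33467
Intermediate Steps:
(-23503 - 16620) + 416*j = (-23503 - 16620) + 416*16 = -40123 + 6656 = -33467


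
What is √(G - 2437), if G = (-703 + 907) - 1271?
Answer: 4*I*√219 ≈ 59.195*I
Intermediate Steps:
G = -1067 (G = 204 - 1271 = -1067)
√(G - 2437) = √(-1067 - 2437) = √(-3504) = 4*I*√219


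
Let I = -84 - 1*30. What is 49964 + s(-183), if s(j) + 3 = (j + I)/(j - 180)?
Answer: 549580/11 ≈ 49962.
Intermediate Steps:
I = -114 (I = -84 - 30 = -114)
s(j) = -3 + (-114 + j)/(-180 + j) (s(j) = -3 + (j - 114)/(j - 180) = -3 + (-114 + j)/(-180 + j))
49964 + s(-183) = 49964 + 2*(213 - 1*(-183))/(-180 - 183) = 49964 + 2*(213 + 183)/(-363) = 49964 + 2*(-1/363)*396 = 49964 - 24/11 = 549580/11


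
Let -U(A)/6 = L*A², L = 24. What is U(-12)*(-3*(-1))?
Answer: -62208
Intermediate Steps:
U(A) = -144*A²
U(-12)*(-3*(-1)) = (-144*(-12)²)*(-3*(-1)) = -144*144*3 = -20736*3 = -62208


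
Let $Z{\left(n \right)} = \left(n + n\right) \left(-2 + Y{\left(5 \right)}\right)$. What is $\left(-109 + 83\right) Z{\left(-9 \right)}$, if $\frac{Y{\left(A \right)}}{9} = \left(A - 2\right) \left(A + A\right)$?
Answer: $125424$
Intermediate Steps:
$Y{\left(A \right)} = 18 A \left(-2 + A\right)$ ($Y{\left(A \right)} = 9 \left(A - 2\right) \left(A + A\right) = 9 \left(-2 + A\right) 2 A = 9 \cdot 2 A \left(-2 + A\right) = 18 A \left(-2 + A\right)$)
$Z{\left(n \right)} = 536 n$ ($Z{\left(n \right)} = \left(n + n\right) \left(-2 + 18 \cdot 5 \left(-2 + 5\right)\right) = 2 n \left(-2 + 18 \cdot 5 \cdot 3\right) = 2 n \left(-2 + 270\right) = 2 n 268 = 536 n$)
$\left(-109 + 83\right) Z{\left(-9 \right)} = \left(-109 + 83\right) 536 \left(-9\right) = \left(-26\right) \left(-4824\right) = 125424$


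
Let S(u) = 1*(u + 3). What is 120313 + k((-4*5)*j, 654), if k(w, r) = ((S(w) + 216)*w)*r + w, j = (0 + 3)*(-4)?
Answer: 72165193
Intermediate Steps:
j = -12 (j = 3*(-4) = -12)
S(u) = 3 + u (S(u) = 1*(3 + u) = 3 + u)
k(w, r) = w + r*w*(219 + w) (k(w, r) = (((3 + w) + 216)*w)*r + w = ((219 + w)*w)*r + w = (w*(219 + w))*r + w = r*w*(219 + w) + w = w + r*w*(219 + w))
120313 + k((-4*5)*j, 654) = 120313 + (-4*5*(-12))*(1 + 219*654 + 654*(-4*5*(-12))) = 120313 + (-20*(-12))*(1 + 143226 + 654*(-20*(-12))) = 120313 + 240*(1 + 143226 + 654*240) = 120313 + 240*(1 + 143226 + 156960) = 120313 + 240*300187 = 120313 + 72044880 = 72165193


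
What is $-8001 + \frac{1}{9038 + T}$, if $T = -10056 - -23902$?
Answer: $- \frac{183094883}{22884} \approx -8001.0$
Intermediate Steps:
$T = 13846$ ($T = -10056 + 23902 = 13846$)
$-8001 + \frac{1}{9038 + T} = -8001 + \frac{1}{9038 + 13846} = -8001 + \frac{1}{22884} = - \frac{183094883}{22884}$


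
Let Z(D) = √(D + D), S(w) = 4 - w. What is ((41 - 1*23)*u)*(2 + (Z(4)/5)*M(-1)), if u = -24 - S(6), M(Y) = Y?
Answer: -792 + 792*√2/5 ≈ -567.99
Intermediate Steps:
Z(D) = √2*√D (Z(D) = √(2*D) = √2*√D)
u = -22 (u = -24 - (4 - 1*6) = -24 - (4 - 6) = -24 - 1*(-2) = -24 + 2 = -22)
((41 - 1*23)*u)*(2 + (Z(4)/5)*M(-1)) = ((41 - 1*23)*(-22))*(2 + ((√2*√4)/5)*(-1)) = ((41 - 23)*(-22))*(2 + ((√2*2)*(⅕))*(-1)) = (18*(-22))*(2 + ((2*√2)*(⅕))*(-1)) = -396*(2 + (2*√2/5)*(-1)) = -396*(2 - 2*√2/5) = -792 + 792*√2/5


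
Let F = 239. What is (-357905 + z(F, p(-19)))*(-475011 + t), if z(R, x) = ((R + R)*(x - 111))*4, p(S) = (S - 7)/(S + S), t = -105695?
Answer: 6276123529382/19 ≈ 3.3032e+11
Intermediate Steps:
p(S) = (-7 + S)/(2*S) (p(S) = (-7 + S)/((2*S)) = (-7 + S)*(1/(2*S)) = (-7 + S)/(2*S))
z(R, x) = 8*R*(-111 + x) (z(R, x) = ((2*R)*(-111 + x))*4 = (2*R*(-111 + x))*4 = 8*R*(-111 + x))
(-357905 + z(F, p(-19)))*(-475011 + t) = (-357905 + 8*239*(-111 + (½)*(-7 - 19)/(-19)))*(-475011 - 105695) = (-357905 + 8*239*(-111 + (½)*(-1/19)*(-26)))*(-580706) = (-357905 + 8*239*(-111 + 13/19))*(-580706) = (-357905 + 8*239*(-2096/19))*(-580706) = (-357905 - 4007552/19)*(-580706) = -10807747/19*(-580706) = 6276123529382/19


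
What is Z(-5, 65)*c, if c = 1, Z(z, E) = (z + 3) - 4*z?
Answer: 18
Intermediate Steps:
Z(z, E) = 3 - 3*z (Z(z, E) = (3 + z) - 4*z = 3 - 3*z)
Z(-5, 65)*c = (3 - 3*(-5))*1 = (3 + 15)*1 = 18*1 = 18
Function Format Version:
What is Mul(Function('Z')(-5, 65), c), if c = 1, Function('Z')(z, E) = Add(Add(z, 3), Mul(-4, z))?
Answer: 18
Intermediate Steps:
Function('Z')(z, E) = Add(3, Mul(-3, z)) (Function('Z')(z, E) = Add(Add(3, z), Mul(-4, z)) = Add(3, Mul(-3, z)))
Mul(Function('Z')(-5, 65), c) = Mul(Add(3, Mul(-3, -5)), 1) = Mul(Add(3, 15), 1) = Mul(18, 1) = 18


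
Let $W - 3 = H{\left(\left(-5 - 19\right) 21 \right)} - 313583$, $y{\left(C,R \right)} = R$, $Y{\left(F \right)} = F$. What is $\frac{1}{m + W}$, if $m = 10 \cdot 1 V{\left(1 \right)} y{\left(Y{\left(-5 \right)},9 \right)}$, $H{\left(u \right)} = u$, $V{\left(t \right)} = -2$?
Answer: $- \frac{1}{314264} \approx -3.182 \cdot 10^{-6}$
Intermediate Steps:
$W = -314084$ ($W = 3 - \left(313583 - \left(-5 - 19\right) 21\right) = 3 - 314087 = -314084$)
$m = -180$ ($m = 10 \cdot 1 \left(-2\right) 9 = 10 \left(-2\right) 9 = \left(-20\right) 9 = -180$)
$\frac{1}{m + W} = \frac{1}{-180 - 314084} = \frac{1}{-314264} = - \frac{1}{314264}$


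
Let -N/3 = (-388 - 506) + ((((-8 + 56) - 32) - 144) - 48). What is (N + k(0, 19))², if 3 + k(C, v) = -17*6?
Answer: 9641025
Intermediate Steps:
N = 3210 (N = -3*((-388 - 506) + ((((-8 + 56) - 32) - 144) - 48)) = -3*(-894 + (((48 - 32) - 144) - 48)) = -3*(-894 + ((16 - 144) - 48)) = -3*(-894 + (-128 - 48)) = -3*(-894 - 176) = -3*(-1070) = 3210)
k(C, v) = -105 (k(C, v) = -3 - 17*6 = -3 - 102 = -105)
(N + k(0, 19))² = (3210 - 105)² = 3105² = 9641025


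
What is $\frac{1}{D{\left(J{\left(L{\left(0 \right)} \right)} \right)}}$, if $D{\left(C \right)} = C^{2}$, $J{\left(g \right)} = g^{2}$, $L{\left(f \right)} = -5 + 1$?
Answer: $\frac{1}{256} \approx 0.0039063$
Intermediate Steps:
$L{\left(f \right)} = -4$
$\frac{1}{D{\left(J{\left(L{\left(0 \right)} \right)} \right)}} = \frac{1}{\left(\left(-4\right)^{2}\right)^{2}} = \frac{1}{16^{2}} = \frac{1}{256}$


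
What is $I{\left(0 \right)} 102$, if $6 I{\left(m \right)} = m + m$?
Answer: $0$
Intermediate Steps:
$I{\left(m \right)} = \frac{m}{3}$ ($I{\left(m \right)} = \frac{m + m}{6} = \frac{2 m}{6} = \frac{m}{3}$)
$I{\left(0 \right)} 102 = \frac{1}{3} \cdot 0 \cdot 102 = 0 \cdot 102 = 0$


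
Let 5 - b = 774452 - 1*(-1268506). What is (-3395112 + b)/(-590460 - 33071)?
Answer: 5438065/623531 ≈ 8.7214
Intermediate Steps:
b = -2042953 (b = 5 - (774452 - 1*(-1268506)) = 5 - (774452 + 1268506) = 5 - 1*2042958 = 5 - 2042958 = -2042953)
(-3395112 + b)/(-590460 - 33071) = (-3395112 - 2042953)/(-590460 - 33071) = -5438065/(-623531) = -5438065*(-1/623531) = 5438065/623531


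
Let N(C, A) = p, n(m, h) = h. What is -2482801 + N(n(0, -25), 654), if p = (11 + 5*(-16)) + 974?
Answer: -2481896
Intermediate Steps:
p = 905 (p = (11 - 80) + 974 = -69 + 974 = 905)
N(C, A) = 905
-2482801 + N(n(0, -25), 654) = -2482801 + 905 = -2481896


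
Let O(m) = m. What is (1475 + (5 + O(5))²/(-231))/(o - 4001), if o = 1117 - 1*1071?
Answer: -68125/182721 ≈ -0.37284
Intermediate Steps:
o = 46 (o = 1117 - 1071 = 46)
(1475 + (5 + O(5))²/(-231))/(o - 4001) = (1475 + (5 + 5)²/(-231))/(46 - 4001) = (1475 + 10²*(-1/231))/(-3955) = (1475 + 100*(-1/231))*(-1/3955) = (1475 - 100/231)*(-1/3955) = (340625/231)*(-1/3955) = -68125/182721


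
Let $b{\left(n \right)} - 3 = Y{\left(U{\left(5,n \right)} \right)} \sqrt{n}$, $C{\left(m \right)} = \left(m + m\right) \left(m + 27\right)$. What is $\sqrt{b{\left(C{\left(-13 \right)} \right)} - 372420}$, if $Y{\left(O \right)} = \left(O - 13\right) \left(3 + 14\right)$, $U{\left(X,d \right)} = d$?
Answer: $\sqrt{-372417 - 12818 i \sqrt{91}} \approx 98.893 - 618.22 i$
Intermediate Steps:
$Y{\left(O \right)} = -221 + 17 O$ ($Y{\left(O \right)} = \left(-13 + O\right) 17 = -221 + 17 O$)
$C{\left(m \right)} = 2 m \left(27 + m\right)$
$b{\left(n \right)} = 3 + \sqrt{n} \left(-221 + 17 n\right)$ ($b{\left(n \right)} = 3 + \left(-221 + 17 n\right) \sqrt{n} = 3 + \sqrt{n} \left(-221 + 17 n\right)$)
$\sqrt{b{\left(C{\left(-13 \right)} \right)} - 372420} = \sqrt{\left(3 + 17 \sqrt{2 \left(-13\right) \left(27 - 13\right)} \left(-13 + 2 \left(-13\right) \left(27 - 13\right)\right)\right) - 372420} = \sqrt{\left(3 + 17 \sqrt{2 \left(-13\right) 14} \left(-13 + 2 \left(-13\right) 14\right)\right) - 372420} = \sqrt{\left(3 + 17 \sqrt{-364} \left(-13 - 364\right)\right) - 372420} = \sqrt{\left(3 + 17 \cdot 2 i \sqrt{91} \left(-377\right)\right) - 372420} = \sqrt{\left(3 - 12818 i \sqrt{91}\right) - 372420} = \sqrt{-372417 - 12818 i \sqrt{91}}$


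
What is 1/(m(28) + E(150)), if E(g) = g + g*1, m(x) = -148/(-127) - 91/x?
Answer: 508/151341 ≈ 0.0033567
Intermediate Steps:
m(x) = 148/127 - 91/x (m(x) = -148*(-1/127) - 91/x = 148/127 - 91/x)
E(g) = 2*g (E(g) = g + g = 2*g)
1/(m(28) + E(150)) = 1/((148/127 - 91/28) + 2*150) = 1/((148/127 - 91*1/28) + 300) = 1/((148/127 - 13/4) + 300) = 1/(-1059/508 + 300) = 1/(151341/508) = 508/151341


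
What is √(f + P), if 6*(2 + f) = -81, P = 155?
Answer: 3*√62/2 ≈ 11.811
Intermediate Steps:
f = -31/2 (f = -2 + (⅙)*(-81) = -2 - 27/2 = -31/2 ≈ -15.500)
√(f + P) = √(-31/2 + 155) = √(279/2) = 3*√62/2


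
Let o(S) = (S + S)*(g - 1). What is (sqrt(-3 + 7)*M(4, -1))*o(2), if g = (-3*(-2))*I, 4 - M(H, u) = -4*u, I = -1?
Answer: 0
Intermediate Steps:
M(H, u) = 4 + 4*u (M(H, u) = 4 - (-4)*u = 4 + 4*u)
g = -6 (g = -3*(-2)*(-1) = 6*(-1) = -6)
o(S) = -14*S (o(S) = (S + S)*(-6 - 1) = (2*S)*(-7) = -14*S)
(sqrt(-3 + 7)*M(4, -1))*o(2) = (sqrt(-3 + 7)*(4 + 4*(-1)))*(-14*2) = (sqrt(4)*(4 - 4))*(-28) = (2*0)*(-28) = 0*(-28) = 0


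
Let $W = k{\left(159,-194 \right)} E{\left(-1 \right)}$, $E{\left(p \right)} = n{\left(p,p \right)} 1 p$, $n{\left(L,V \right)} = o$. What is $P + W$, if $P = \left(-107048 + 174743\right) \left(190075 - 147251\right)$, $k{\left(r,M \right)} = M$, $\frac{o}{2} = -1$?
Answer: $2898970292$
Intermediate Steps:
$o = -2$ ($o = 2 \left(-1\right) = -2$)
$n{\left(L,V \right)} = -2$
$E{\left(p \right)} = - 2 p$ ($E{\left(p \right)} = \left(-2\right) 1 p = - 2 p$)
$P = 2898970680$ ($P = 67695 \cdot 42824 = 2898970680$)
$W = -388$ ($W = - 194 \left(\left(-2\right) \left(-1\right)\right) = \left(-194\right) 2 = -388$)
$P + W = 2898970680 - 388 = 2898970292$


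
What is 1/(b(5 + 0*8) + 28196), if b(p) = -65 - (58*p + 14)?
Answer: 1/27827 ≈ 3.5936e-5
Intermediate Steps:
b(p) = -79 - 58*p (b(p) = -65 - (14 + 58*p) = -65 + (-14 - 58*p) = -79 - 58*p)
1/(b(5 + 0*8) + 28196) = 1/((-79 - 58*(5 + 0*8)) + 28196) = 1/((-79 - 58*(5 + 0)) + 28196) = 1/((-79 - 58*5) + 28196) = 1/((-79 - 290) + 28196) = 1/(-369 + 28196) = 1/27827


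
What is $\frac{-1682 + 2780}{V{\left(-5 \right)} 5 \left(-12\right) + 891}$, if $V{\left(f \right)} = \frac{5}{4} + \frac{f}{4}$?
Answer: $\frac{122}{99} \approx 1.2323$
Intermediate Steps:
$V{\left(f \right)} = \frac{5}{4} + \frac{f}{4}$ ($V{\left(f \right)} = 5 \cdot \frac{1}{4} + f \frac{1}{4} = \frac{5}{4} + \frac{f}{4}$)
$\frac{-1682 + 2780}{V{\left(-5 \right)} 5 \left(-12\right) + 891} = \frac{-1682 + 2780}{\left(\frac{5}{4} + \frac{1}{4} \left(-5\right)\right) 5 \left(-12\right) + 891} = \frac{1098}{\left(\frac{5}{4} - \frac{5}{4}\right) 5 \left(-12\right) + 891} = \frac{1098}{0 \cdot 5 \left(-12\right) + 891} = \frac{1098}{0 \left(-12\right) + 891} = \frac{1098}{0 + 891} = \frac{1098}{891} = 1098 \cdot \frac{1}{891} = \frac{122}{99}$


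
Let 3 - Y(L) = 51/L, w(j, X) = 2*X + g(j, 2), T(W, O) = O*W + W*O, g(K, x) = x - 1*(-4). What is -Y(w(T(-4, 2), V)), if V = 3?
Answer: 5/4 ≈ 1.2500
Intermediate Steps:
g(K, x) = 4 + x (g(K, x) = x + 4 = 4 + x)
T(W, O) = 2*O*W (T(W, O) = O*W + O*W = 2*O*W)
w(j, X) = 6 + 2*X (w(j, X) = 2*X + (4 + 2) = 2*X + 6 = 6 + 2*X)
Y(L) = 3 - 51/L
-Y(w(T(-4, 2), V)) = -(3 - 51/(6 + 2*3)) = -(3 - 51/(6 + 6)) = -(3 - 51/12) = -(3 - 51*1/12) = -(3 - 17/4) = -1*(-5/4) = 5/4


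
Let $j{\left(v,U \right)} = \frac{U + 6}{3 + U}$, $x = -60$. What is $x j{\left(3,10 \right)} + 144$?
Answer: $\frac{912}{13} \approx 70.154$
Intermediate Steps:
$j{\left(v,U \right)} = \frac{6 + U}{3 + U}$
$x j{\left(3,10 \right)} + 144 = - 60 \frac{6 + 10}{3 + 10} + 144 = - 60 \cdot \frac{1}{13} \cdot 16 + 144 = \left(-60\right) \frac{16}{13} + 144 = - \frac{960}{13} + 144 = \frac{912}{13}$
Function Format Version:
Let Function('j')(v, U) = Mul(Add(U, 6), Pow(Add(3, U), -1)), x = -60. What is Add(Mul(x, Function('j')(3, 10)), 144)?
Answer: Rational(912, 13) ≈ 70.154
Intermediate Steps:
Function('j')(v, U) = Mul(Pow(Add(3, U), -1), Add(6, U)) (Function('j')(v, U) = Mul(Add(6, U), Pow(Add(3, U), -1)) = Mul(Pow(Add(3, U), -1), Add(6, U)))
Add(Mul(x, Function('j')(3, 10)), 144) = Add(Mul(-60, Mul(Pow(Add(3, 10), -1), Add(6, 10))), 144) = Add(Mul(-60, Mul(Pow(13, -1), 16)), 144) = Add(Mul(-60, Mul(Rational(1, 13), 16)), 144) = Add(Mul(-60, Rational(16, 13)), 144) = Add(Rational(-960, 13), 144) = Rational(912, 13)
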